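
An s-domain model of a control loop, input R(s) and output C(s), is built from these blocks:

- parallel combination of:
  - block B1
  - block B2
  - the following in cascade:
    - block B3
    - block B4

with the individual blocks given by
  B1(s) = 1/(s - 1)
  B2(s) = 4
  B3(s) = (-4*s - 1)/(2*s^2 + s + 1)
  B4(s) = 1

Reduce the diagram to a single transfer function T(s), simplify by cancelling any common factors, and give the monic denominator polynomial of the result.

[1] combine B3, B4 in series, giving (-4*s - 1)/(2*s^2 + s + 1)
[2] reduce the parallel group B1, B2, (B3*B4), giving (8*s^3 - 6*s^2 + 4*s - 2)/(2*s^3 - s^2 - 1)
T(s) is the step-2 result (common factors already cancelled). Leading coefficient of the denominator: 2. Divide through by 2 for the monic polynomial.

Hence the answer: s^3 - s^2/2 - 1/2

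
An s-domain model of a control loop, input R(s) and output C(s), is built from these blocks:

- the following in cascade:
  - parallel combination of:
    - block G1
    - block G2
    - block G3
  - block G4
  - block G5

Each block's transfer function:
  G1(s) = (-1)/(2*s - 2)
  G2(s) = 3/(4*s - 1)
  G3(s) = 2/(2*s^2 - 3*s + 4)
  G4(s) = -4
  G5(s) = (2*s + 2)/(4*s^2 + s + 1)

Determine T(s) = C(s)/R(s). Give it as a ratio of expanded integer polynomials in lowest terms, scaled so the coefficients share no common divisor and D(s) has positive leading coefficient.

Step 1. parallel reduction of G1, G2, G3: (4*s^3 + 3*s - 16)/(16*s^4 - 44*s^3 + 66*s^2 - 46*s + 8)
Step 2. cascade (G1+G2+G3), G4, G5: this yields T(s), and no further normalization is needed

Therefore the answer is (-16*s^4 - 16*s^3 - 12*s^2 + 52*s + 64)/(32*s^6 - 80*s^5 + 118*s^4 - 81*s^3 + 26*s^2 - 19*s + 4).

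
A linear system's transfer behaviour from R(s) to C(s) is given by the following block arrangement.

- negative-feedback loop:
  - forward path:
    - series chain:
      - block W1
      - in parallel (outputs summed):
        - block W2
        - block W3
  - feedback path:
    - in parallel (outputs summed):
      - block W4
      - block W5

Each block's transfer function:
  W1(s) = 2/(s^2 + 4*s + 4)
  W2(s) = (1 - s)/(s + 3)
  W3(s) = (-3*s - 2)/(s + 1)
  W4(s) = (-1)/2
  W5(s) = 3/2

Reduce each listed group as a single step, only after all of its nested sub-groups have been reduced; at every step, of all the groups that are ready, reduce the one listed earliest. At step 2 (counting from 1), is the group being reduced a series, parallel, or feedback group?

1. add W2, W3 (parallel)
2. cascade W1, (W2+W3)
3. reduce the parallel group W4, W5
4. reduce the feedback loop with forward (W1*(W2+W3)) and return (W4+W5)
At step 2 the group reduced is series.

Final answer: series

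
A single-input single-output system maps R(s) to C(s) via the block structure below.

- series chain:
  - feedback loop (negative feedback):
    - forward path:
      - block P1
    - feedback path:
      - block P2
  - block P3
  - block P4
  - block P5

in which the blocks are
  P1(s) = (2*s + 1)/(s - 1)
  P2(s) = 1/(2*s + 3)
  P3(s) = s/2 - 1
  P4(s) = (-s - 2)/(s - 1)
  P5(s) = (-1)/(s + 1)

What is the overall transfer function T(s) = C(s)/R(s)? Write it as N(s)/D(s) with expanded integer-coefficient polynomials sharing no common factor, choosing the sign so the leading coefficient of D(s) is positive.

The answer is (4*s^3 - 13*s - 6)/(4*s^3 - 2*s^2 - 4*s + 2).

Reasoning:
Step 1: reduce the feedback loop with forward P1 and return P2: (4*s^2 + 8*s + 3)/(2*s^2 + 3*s - 2)
Step 2: cascade [P1/(1+P1*P2)], P3, P4, P5; the result is T(s) itself (integer coefficients, no common factor, positive leading denominator coefficient)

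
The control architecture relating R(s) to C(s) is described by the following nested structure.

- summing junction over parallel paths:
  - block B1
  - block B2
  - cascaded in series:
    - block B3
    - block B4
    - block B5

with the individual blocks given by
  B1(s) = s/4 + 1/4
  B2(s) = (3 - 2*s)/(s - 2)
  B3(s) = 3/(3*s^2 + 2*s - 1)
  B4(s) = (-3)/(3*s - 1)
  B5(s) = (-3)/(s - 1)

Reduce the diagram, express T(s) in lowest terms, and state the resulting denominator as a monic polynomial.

Step 1. combine B3, B4, B5 in series, giving 27/(9*s^4 - 6*s^3 - 8*s^2 + 6*s - 1)
Step 2. add B1, B2, (B3*B4*B5) (parallel), giving (9*s^6 - 87*s^5 + 136*s^4 + 18*s^3 - 135*s^2 + 177*s - 226)/(36*s^5 - 96*s^4 + 16*s^3 + 88*s^2 - 52*s + 8)
No further cancellation is possible in the step-2 result, so that is T(s). Its denominator becomes monic after dividing by the leading coefficient 36.

Final answer: s^5 - 8*s^4/3 + 4*s^3/9 + 22*s^2/9 - 13*s/9 + 2/9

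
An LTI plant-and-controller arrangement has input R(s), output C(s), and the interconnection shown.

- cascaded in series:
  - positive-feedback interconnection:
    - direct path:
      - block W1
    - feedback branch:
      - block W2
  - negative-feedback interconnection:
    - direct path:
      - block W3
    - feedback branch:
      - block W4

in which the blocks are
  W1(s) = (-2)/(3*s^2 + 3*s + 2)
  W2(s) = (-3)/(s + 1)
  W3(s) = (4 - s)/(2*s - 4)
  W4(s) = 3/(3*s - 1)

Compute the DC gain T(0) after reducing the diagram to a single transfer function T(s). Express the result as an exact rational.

Answer: -1/8

Working:
[1] reduce the feedback loop with forward W1 and return W2: (-2*s - 2)/(3*s^3 + 6*s^2 + 5*s - 4)
[2] feedback reduction of W3, W4: (-3*s^2 + 13*s - 4)/(6*s^2 - 17*s + 16)
[3] reduce the series chain [W1/(1-W1*W2)], [W3/(1+W3*W4)]: (6*s^3 - 20*s^2 - 18*s + 8)/(18*s^5 - 15*s^4 - 24*s^3 - 13*s^2 + 148*s - 64)
Evaluating the step-3 result (the overall T(s)) at s = 0 gives T(0) = 8/(-64) = -1/8.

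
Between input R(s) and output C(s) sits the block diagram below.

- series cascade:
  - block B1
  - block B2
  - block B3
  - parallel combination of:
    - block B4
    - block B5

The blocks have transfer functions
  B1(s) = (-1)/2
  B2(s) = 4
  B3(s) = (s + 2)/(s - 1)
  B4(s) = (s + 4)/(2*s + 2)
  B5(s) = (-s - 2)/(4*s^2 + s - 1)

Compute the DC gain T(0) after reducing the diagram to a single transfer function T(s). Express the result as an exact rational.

1. reduce the parallel group B4, B5, giving (4*s^3 + 15*s^2 - 3*s - 8)/(8*s^3 + 10*s^2 - 2)
2. series reduction of B1, B2, B3, (B4+B5), giving (-4*s^4 - 23*s^3 - 27*s^2 + 14*s + 16)/(4*s^4 + s^3 - 5*s^2 - s + 1)
Step 2 gives the overall T(s). Then T(0) = 16/1 = 16.

Final answer: 16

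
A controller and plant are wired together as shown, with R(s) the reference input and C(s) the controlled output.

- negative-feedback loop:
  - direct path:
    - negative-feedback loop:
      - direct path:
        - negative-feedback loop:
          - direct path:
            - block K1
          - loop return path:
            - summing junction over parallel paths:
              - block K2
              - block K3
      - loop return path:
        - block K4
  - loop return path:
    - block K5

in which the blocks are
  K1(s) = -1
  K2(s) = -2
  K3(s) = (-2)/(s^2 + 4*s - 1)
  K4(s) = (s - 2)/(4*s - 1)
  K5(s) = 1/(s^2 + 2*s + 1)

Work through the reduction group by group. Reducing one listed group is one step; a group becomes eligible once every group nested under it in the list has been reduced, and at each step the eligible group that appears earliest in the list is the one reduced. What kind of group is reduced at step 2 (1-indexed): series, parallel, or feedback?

Step 1. combine K2, K3 in parallel
Step 2. reduce the feedback loop with forward K1 and return (K2+K3)
Step 3. reduce the feedback loop with forward [K1/(1+K1*(K2+K3))] and return K4
Step 4. close the feedback loop around [[K1/(1+K1*(K2+K3))]/(1+[K1/(1+K1*(K2+K3))]*K4)], K5
The group at step 2 is a feedback group.

Answer: feedback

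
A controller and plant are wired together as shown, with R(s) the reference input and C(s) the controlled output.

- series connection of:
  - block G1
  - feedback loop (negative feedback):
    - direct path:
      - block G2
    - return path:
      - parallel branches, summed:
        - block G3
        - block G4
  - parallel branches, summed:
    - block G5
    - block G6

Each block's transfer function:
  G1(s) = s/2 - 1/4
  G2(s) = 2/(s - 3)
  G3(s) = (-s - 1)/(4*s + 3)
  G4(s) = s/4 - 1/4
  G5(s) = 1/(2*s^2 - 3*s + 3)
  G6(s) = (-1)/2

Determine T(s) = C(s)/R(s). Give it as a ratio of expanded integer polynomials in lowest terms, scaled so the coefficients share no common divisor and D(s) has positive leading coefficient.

Answer: (-16*s^4 + 20*s^3 + 4*s^2 - 11*s + 3)/(48*s^4 - 164*s^3 + 110*s^2 + 12*s - 150)

Working:
Step 1. parallel reduction of G3, G4 gives (4*s^2 - 5*s - 7)/(16*s + 12)
Step 2. collapse the loop (G2 forward, (G3+G4) return) gives (16*s + 12)/(12*s^2 - 23*s - 25)
Step 3. add G5, G6 (parallel) gives (-2*s^2 + 3*s - 1)/(4*s^2 - 6*s + 6)
Step 4. multiply G1, [G2/(1+G2*(G3+G4))], (G5+G6) (series) - this is the overall T(s), already in the required normalized form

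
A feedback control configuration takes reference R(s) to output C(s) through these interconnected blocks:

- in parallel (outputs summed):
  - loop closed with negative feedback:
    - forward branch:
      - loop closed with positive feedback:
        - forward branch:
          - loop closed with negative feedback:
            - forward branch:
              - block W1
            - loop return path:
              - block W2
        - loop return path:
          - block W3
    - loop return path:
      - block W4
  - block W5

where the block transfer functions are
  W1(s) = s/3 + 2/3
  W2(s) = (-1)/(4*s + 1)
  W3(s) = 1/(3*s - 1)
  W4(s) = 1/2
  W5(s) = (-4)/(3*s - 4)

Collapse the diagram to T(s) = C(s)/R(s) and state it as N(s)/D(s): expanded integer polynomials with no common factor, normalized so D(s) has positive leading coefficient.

Step 1 - apply the feedback formula to W1, W2 = (4*s^2 + 9*s + 2)/(11*s + 1)
Step 2 - collapse the loop ([W1/(1+W1*W2)] forward, W3 return) = (12*s^3 + 23*s^2 - 3*s - 2)/(29*s^2 - 17*s - 3)
Step 3 - close the feedback loop around [[W1/(1+W1*W2)]/(1-[W1/(1+W1*W2)]*W3)], W4 = (24*s^3 + 46*s^2 - 6*s - 4)/(12*s^3 + 81*s^2 - 37*s - 8)
Step 4 - reduce the parallel group [[[W1/(1+W1*W2)]/(1-[W1/(1+W1*W2)]*W3)]/(1+[[W1/(1+W1*W2)]/(1-[W1/(1+W1*W2)]*W3)]*W4)], W5, giving the overall T(s)

Final answer: (72*s^4 - 6*s^3 - 526*s^2 + 160*s + 48)/(36*s^4 + 195*s^3 - 435*s^2 + 124*s + 32)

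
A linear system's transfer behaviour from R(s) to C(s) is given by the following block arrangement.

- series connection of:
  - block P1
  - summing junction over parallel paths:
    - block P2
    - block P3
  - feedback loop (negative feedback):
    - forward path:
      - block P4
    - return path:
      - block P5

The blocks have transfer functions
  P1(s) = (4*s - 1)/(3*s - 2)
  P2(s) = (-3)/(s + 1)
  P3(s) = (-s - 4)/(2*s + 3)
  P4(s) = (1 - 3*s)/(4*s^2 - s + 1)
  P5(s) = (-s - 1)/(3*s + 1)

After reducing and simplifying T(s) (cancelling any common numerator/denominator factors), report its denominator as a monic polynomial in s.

Answer: s^6 + 13*s^5/6 + 7*s^4/9 - 4*s^3/9 - 7*s^2/18 - s/3

Working:
(1) parallel reduction of P2, P3 = (-s^2 - 11*s - 13)/(2*s^2 + 5*s + 3)
(2) close the feedback loop around P4, P5 = (1 - 9*s^2)/(12*s^3 + 4*s^2 + 4*s)
(3) multiply P1, (P2+P3), [P4/(1+P4*P5)] (series) = (36*s^5 + 387*s^4 + 365*s^3 - 160*s^2 - 41*s + 13)/(72*s^6 + 156*s^5 + 56*s^4 - 32*s^3 - 28*s^2 - 24*s)
The result of step 3 is T(s) in lowest terms. Its denominator has leading coefficient 72; dividing the denominator through by 72 makes it monic.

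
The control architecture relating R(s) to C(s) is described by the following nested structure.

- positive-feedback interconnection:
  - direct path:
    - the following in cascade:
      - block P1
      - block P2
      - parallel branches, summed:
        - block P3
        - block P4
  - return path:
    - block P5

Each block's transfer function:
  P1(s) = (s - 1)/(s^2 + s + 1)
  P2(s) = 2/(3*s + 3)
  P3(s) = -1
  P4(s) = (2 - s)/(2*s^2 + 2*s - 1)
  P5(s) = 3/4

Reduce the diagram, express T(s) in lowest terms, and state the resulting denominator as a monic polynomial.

The answer is s^5 + 3*s^4 + 4*s^3 + 9*s^2/4 - 3*s/2 + 1/4.

Reasoning:
Step 1 - reduce the parallel group P3, P4 gives (-2*s^2 - 3*s + 3)/(2*s^2 + 2*s - 1)
Step 2 - combine P1, P2, (P3+P4) in series gives (-4*s^3 - 2*s^2 + 12*s - 6)/(6*s^5 + 18*s^4 + 21*s^3 + 12*s^2 - 3)
Step 3 - apply the feedback formula to (P1*P2*(P3+P4)), P5 gives (-8*s^3 - 4*s^2 + 24*s - 12)/(12*s^5 + 36*s^4 + 48*s^3 + 27*s^2 - 18*s + 3)
T(s) is the step-3 result (common factors already cancelled). Leading coefficient of the denominator: 12. Divide through by 12 for the monic polynomial.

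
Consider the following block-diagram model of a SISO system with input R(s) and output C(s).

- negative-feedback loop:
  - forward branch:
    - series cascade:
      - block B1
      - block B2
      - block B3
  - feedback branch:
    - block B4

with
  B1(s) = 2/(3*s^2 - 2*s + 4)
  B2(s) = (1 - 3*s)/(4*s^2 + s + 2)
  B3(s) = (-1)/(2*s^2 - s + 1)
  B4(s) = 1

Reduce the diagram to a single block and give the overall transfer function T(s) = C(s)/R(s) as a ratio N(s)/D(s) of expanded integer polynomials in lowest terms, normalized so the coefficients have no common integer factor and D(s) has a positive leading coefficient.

Answer: (6*s - 2)/(24*s^6 - 22*s^5 + 57*s^4 - 25*s^3 + 36*s^2 - 2*s + 6)

Working:
[1] cascade B1, B2, B3, giving (6*s - 2)/(24*s^6 - 22*s^5 + 57*s^4 - 25*s^3 + 36*s^2 - 8*s + 8)
[2] close the feedback loop around (B1*B2*B3), B4; the result is T(s) itself (integer coefficients, no common factor, positive leading denominator coefficient)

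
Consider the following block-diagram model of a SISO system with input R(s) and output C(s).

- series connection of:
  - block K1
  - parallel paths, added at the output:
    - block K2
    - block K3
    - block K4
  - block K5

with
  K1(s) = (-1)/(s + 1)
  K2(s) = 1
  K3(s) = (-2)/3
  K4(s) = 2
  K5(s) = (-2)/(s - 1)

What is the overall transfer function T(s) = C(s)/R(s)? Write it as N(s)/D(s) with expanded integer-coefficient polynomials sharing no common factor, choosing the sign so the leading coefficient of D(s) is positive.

First reduce the diagram to T(s).

[1] add K2, K3, K4 (parallel) -> 7/3
[2] series reduction of K1, (K2+K3+K4), K5 - this is the overall T(s), already in the required normalized form

Answer: 14/(3*s^2 - 3)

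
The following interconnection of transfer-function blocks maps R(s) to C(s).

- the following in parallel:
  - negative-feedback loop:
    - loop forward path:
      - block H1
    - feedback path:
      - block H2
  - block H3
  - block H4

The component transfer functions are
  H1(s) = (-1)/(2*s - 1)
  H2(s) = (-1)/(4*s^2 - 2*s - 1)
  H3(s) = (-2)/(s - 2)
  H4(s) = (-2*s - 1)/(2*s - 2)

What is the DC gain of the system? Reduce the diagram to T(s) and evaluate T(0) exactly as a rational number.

First reduce the diagram to T(s).

Step 1: apply the feedback formula to H1, H2 gives (-4*s^2 + 2*s + 1)/(8*s^3 - 8*s^2 + 2)
Step 2: combine [H1/(1+H1*H2)], H3, H4 in parallel gives (-8*s^5 + 42*s^3 - 39*s^2 + 8)/(8*s^5 - 32*s^4 + 40*s^3 - 14*s^2 - 6*s + 4)
Step 2 gives the overall T(s). Then T(0) = 8/4 = 2.

Answer: 2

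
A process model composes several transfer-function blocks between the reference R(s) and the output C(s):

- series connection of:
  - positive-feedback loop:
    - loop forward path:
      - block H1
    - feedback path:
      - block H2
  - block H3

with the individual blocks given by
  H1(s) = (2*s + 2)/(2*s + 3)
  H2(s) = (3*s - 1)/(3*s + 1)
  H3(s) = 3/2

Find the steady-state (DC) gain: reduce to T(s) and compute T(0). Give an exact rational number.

(1) collapse the loop (H1 forward, H2 return) -> (6*s^2 + 8*s + 2)/(7*s + 5)
(2) series reduction of [H1/(1-H1*H2)], H3 -> (9*s^2 + 12*s + 3)/(7*s + 5)
The step-2 result is T(s). Setting s = 0: T(0) = 3/5.

Final answer: 3/5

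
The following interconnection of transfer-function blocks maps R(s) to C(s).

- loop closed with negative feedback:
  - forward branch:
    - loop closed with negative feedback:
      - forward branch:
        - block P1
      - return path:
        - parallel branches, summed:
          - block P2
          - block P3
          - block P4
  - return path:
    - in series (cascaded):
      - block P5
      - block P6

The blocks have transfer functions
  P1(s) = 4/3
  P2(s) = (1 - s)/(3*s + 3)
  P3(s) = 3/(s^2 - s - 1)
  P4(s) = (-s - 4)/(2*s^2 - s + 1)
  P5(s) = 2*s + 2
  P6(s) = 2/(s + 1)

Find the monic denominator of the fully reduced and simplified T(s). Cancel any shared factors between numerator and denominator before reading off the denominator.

Step 1: parallel reduction of P2, P3, P4: (-2*s^5 + 2*s^4 + 3*s^3 + 15*s^2 + 28*s + 20)/(6*s^5 - 3*s^4 - 9*s^3 - 3*s - 3)
Step 2: collapse the loop (P1 forward, (P2+P3+P4) return): (24*s^5 - 12*s^4 - 36*s^3 - 12*s - 12)/(10*s^5 - s^4 - 15*s^3 + 60*s^2 + 103*s + 71)
Step 3: series reduction of P5, P6: 4
Step 4: reduce the feedback loop with forward [P1/(1+P1*(P2+P3+P4))] and return (P5*P6): (24*s^5 - 12*s^4 - 36*s^3 - 12*s - 12)/(106*s^5 - 49*s^4 - 159*s^3 + 60*s^2 + 55*s + 23)
That last expression is T(s), already simplified. Scaling its denominator by 1/106 (the reciprocal of the leading coefficient) yields the monic denominator.

Final answer: s^5 - 49*s^4/106 - 3*s^3/2 + 30*s^2/53 + 55*s/106 + 23/106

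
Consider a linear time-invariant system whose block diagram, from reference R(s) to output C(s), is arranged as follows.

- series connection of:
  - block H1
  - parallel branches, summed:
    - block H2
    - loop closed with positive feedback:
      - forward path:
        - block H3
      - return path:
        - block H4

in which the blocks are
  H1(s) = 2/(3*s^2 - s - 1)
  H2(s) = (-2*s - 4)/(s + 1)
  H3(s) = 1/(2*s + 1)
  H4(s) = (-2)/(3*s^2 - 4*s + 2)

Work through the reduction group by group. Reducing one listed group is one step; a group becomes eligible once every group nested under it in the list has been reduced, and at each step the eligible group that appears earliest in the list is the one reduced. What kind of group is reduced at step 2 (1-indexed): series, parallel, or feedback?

1. apply the feedback formula to H3, H4
2. add H2, [H3/(1-H3*H4)] (parallel)
3. cascade H1, (H2+[H3/(1-H3*H4)])
So the answer for step 2 is parallel.

Final answer: parallel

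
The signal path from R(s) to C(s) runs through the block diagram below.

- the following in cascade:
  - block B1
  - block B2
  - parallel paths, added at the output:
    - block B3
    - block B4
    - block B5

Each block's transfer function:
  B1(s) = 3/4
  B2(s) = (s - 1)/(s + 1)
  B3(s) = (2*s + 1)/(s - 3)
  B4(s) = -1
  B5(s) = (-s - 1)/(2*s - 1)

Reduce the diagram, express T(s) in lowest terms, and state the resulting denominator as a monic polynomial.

Answer: s^3 - 5*s^2/2 - 2*s + 3/2

Working:
Step 1: add B3, B4, B5 (parallel) -> (s^2 + 9*s - 1)/(2*s^2 - 7*s + 3)
Step 2: series reduction of B1, B2, (B3+B4+B5) -> (3*s^3 + 24*s^2 - 30*s + 3)/(8*s^3 - 20*s^2 - 16*s + 12)
That last expression is T(s), already simplified. Scaling its denominator by 1/8 (the reciprocal of the leading coefficient) yields the monic denominator.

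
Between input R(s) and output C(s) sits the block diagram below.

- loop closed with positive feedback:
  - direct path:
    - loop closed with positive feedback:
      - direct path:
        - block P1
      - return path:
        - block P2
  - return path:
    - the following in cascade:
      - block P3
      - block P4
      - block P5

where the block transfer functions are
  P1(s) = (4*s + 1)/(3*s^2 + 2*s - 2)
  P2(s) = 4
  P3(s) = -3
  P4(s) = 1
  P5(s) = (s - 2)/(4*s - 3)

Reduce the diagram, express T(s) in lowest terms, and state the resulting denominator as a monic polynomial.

[1] feedback reduction of P1, P2, giving (4*s + 1)/(3*s^2 - 14*s - 6)
[2] cascade P3, P4, P5, giving (6 - 3*s)/(4*s - 3)
[3] collapse the loop ([P1/(1-P1*P2)] forward, (P3*P4*P5) return), giving (16*s^2 - 8*s - 3)/(12*s^3 - 53*s^2 - 3*s + 12)
The result of step 3 is T(s) in lowest terms. Its denominator has leading coefficient 12; dividing the denominator through by 12 makes it monic.

Therefore the answer is s^3 - 53*s^2/12 - s/4 + 1.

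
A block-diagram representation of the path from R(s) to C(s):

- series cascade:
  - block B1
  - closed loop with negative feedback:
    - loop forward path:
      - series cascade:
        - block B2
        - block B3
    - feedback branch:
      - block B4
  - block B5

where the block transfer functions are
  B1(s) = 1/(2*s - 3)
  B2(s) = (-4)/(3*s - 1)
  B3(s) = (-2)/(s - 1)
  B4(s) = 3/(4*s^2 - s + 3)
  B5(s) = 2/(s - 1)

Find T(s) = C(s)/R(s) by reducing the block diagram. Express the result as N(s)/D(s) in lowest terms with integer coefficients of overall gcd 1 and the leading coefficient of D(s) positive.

Step 1 - multiply B2, B3 (series) gives 8/(3*s^2 - 4*s + 1)
Step 2 - feedback reduction of (B2*B3), B4 gives (32*s^2 - 8*s + 24)/(12*s^4 - 19*s^3 + 17*s^2 - 13*s + 27)
Step 3 - multiply B1, [(B2*B3)/(1+(B2*B3)*B4)], B5 (series): this yields T(s), and no further normalization is needed

Therefore the answer is (64*s^2 - 16*s + 48)/(24*s^6 - 98*s^5 + 165*s^4 - 168*s^3 + 170*s^2 - 174*s + 81).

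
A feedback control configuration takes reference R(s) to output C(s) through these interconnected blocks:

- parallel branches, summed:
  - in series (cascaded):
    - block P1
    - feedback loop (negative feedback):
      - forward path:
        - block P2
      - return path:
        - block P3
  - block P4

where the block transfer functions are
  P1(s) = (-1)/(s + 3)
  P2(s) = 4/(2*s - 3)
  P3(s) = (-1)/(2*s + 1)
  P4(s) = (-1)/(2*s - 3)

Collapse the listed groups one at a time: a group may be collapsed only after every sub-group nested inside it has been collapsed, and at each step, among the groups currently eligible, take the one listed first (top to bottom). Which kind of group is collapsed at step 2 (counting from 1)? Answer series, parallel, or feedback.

The answer is series.

Reasoning:
(1) apply the feedback formula to P2, P3
(2) reduce the series chain P1, [P2/(1+P2*P3)]
(3) sum the parallel branches (P1*[P2/(1+P2*P3)]), P4
Step 2: series.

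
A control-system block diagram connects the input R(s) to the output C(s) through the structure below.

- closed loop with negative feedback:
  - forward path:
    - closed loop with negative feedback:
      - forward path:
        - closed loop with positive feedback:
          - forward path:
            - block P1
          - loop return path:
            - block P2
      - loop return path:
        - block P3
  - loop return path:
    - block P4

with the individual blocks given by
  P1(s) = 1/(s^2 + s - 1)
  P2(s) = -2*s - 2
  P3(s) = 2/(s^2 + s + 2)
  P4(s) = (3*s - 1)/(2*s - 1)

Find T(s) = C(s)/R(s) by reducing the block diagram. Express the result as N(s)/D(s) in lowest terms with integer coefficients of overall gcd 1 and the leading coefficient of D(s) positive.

Step 1: close the feedback loop around P1, P2 = 1/(s^2 + 3*s + 1)
Step 2: reduce the feedback loop with forward [P1/(1-P1*P2)] and return P3 = (s^2 + s + 2)/(s^4 + 4*s^3 + 6*s^2 + 7*s + 4)
Step 3: apply the feedback formula to [[P1/(1-P1*P2)]/(1+[P1/(1-P1*P2)]*P3)], P4, giving the overall T(s)

Answer: (2*s^3 + s^2 + 3*s - 2)/(2*s^5 + 7*s^4 + 11*s^3 + 10*s^2 + 6*s - 6)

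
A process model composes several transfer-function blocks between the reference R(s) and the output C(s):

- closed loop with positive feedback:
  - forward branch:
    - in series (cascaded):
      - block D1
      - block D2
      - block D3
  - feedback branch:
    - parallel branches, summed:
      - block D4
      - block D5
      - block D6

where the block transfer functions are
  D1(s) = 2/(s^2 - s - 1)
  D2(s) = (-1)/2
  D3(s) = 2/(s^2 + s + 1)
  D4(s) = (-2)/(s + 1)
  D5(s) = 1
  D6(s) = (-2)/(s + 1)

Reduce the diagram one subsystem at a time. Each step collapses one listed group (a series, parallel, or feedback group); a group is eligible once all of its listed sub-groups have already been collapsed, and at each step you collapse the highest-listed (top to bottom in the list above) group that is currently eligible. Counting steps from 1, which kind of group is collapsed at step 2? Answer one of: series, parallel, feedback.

The answer is parallel.

Reasoning:
Step 1. cascade D1, D2, D3
Step 2. sum the parallel branches D4, D5, D6
Step 3. reduce the feedback loop with forward (D1*D2*D3) and return (D4+D5+D6)
So the answer for step 2 is parallel.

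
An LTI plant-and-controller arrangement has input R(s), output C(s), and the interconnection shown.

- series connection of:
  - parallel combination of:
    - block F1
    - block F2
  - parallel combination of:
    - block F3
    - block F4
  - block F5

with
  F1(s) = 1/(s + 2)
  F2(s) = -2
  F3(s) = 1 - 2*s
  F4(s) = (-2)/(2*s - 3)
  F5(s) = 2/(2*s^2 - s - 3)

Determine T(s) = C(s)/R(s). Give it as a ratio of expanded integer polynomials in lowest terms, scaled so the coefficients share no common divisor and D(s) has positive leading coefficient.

(1) reduce the parallel group F1, F2; result (-2*s - 3)/(s + 2)
(2) reduce the parallel group F3, F4; result (-4*s^2 + 8*s - 5)/(2*s - 3)
(3) reduce the series chain (F1+F2), (F3+F4), F5, which is the overall transfer function T(s) = C(s)/R(s) in lowest terms

Therefore the answer is (16*s^3 - 8*s^2 - 28*s + 30)/(4*s^4 - 19*s^2 + 3*s + 18).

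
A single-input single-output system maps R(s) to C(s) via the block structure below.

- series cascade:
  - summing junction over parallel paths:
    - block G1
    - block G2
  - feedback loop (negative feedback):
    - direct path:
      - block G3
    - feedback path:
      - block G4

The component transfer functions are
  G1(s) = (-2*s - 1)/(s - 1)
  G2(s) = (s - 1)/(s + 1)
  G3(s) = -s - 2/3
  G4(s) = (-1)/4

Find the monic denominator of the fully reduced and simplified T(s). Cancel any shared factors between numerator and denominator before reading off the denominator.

(1) combine G1, G2 in parallel: (-s^2 - 5*s)/(s^2 - 1)
(2) feedback reduction of G3, G4: (-12*s - 8)/(3*s + 14)
(3) series reduction of (G1+G2), [G3/(1+G3*G4)]: (12*s^3 + 68*s^2 + 40*s)/(3*s^3 + 14*s^2 - 3*s - 14)
T(s) is the step-3 result (common factors already cancelled). Leading coefficient of the denominator: 3. Divide through by 3 for the monic polynomial.

Therefore the answer is s^3 + 14*s^2/3 - s - 14/3.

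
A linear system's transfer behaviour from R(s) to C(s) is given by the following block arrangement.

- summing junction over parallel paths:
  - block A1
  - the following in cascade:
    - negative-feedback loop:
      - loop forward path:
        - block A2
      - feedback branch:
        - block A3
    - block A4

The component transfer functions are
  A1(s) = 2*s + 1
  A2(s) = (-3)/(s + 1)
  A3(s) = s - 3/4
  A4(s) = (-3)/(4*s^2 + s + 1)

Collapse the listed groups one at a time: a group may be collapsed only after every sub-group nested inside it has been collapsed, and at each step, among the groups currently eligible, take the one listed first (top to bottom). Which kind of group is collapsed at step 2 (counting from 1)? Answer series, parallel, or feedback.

[1] reduce the feedback loop with forward A2 and return A3
[2] cascade [A2/(1+A2*A3)], A4
[3] reduce the parallel group A1, ([A2/(1+A2*A3)]*A4)
Step 2 collapses a series group.

Final answer: series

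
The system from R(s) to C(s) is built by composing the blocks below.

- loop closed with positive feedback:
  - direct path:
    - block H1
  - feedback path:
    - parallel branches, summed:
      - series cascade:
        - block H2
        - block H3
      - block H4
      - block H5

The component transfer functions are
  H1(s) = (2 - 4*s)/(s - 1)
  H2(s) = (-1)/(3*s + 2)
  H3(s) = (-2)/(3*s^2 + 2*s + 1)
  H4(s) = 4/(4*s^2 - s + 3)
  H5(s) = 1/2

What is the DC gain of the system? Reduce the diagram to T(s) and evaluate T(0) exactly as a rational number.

1. combine H2, H3 in series -> 2/(9*s^3 + 12*s^2 + 7*s + 2)
2. reduce the parallel group (H2*H3), H4, H5 -> (36*s^5 + 39*s^4 + 115*s^3 + 149*s^2 + 71*s + 34)/(72*s^5 + 78*s^4 + 86*s^3 + 74*s^2 + 38*s + 12)
3. collapse the loop (H1 forward, ((H2*H3)+H4+H5) return) -> (-144*s^6 - 84*s^5 - 94*s^4 - 62*s^3 - 2*s^2 + 14*s + 12)/(108*s^6 + 45*s^5 + 195*s^4 + 177*s^3 - 25*s^2 - 16*s - 40)
The step-3 result is T(s). Setting s = 0: T(0) = 12/(-40) = -3/10.

Hence the answer: -3/10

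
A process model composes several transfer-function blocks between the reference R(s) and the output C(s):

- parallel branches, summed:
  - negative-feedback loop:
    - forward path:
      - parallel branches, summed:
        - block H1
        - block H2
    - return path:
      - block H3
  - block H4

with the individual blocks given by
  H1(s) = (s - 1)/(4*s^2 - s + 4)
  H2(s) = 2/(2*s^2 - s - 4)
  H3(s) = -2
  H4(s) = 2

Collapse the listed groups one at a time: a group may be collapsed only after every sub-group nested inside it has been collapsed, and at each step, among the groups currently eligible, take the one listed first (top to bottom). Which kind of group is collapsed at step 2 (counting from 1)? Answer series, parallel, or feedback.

Step 1. add H1, H2 (parallel)
Step 2. apply the feedback formula to (H1+H2), H3
Step 3. reduce the parallel group [(H1+H2)/(1+(H1+H2)*H3)], H4
The group at step 2 is a feedback group.

Therefore the answer is feedback.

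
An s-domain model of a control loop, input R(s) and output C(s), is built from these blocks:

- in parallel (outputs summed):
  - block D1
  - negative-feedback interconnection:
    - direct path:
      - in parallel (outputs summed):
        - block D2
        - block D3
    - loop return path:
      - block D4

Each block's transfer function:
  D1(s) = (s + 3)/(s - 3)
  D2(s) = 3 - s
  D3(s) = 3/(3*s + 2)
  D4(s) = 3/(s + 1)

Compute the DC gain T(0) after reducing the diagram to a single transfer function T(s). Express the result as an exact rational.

Answer: -20/29

Working:
[1] parallel reduction of D2, D3 -> (-3*s^2 + 7*s + 9)/(3*s + 2)
[2] apply the feedback formula to (D2+D3), D4 -> (3*s^3 - 4*s^2 - 16*s - 9)/(6*s^2 - 26*s - 29)
[3] combine D1, [(D2+D3)/(1+(D2+D3)*D4)] in parallel -> (3*s^4 - 7*s^3 - 12*s^2 - 68*s - 60)/(6*s^3 - 44*s^2 + 49*s + 87)
Step 3 gives the overall T(s). Then T(0) = -60/87 = -20/29.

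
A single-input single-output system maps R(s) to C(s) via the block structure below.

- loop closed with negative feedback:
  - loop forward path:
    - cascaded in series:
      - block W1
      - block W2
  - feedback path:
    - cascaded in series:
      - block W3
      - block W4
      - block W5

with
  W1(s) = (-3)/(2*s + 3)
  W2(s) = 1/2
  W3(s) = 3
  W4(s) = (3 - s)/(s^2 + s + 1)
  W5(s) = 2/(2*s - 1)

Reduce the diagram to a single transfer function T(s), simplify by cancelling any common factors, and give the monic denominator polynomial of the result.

Step 1: cascade W1, W2: (-3)/(4*s + 6)
Step 2: cascade W3, W4, W5: (18 - 6*s)/(2*s^3 + s^2 + s - 1)
Step 3: apply the feedback formula to (W1*W2), (W3*W4*W5): (-6*s^3 - 3*s^2 - 3*s + 3)/(8*s^4 + 16*s^3 + 10*s^2 + 20*s - 60)
No further cancellation is possible in the step-3 result, so that is T(s). Its denominator becomes monic after dividing by the leading coefficient 8.

Therefore the answer is s^4 + 2*s^3 + 5*s^2/4 + 5*s/2 - 15/2.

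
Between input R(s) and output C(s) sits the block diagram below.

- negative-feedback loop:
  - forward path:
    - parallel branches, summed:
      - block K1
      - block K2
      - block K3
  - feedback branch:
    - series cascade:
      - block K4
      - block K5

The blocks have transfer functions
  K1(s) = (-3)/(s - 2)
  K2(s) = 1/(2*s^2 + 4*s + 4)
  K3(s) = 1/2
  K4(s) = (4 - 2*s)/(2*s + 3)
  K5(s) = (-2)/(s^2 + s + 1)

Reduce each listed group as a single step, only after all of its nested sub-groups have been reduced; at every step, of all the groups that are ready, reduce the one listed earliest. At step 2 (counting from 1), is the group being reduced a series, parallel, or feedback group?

Answer: series

Working:
1. combine K1, K2, K3 in parallel
2. combine K4, K5 in series
3. reduce the feedback loop with forward (K1+K2+K3) and return (K4*K5)
Step 2: series.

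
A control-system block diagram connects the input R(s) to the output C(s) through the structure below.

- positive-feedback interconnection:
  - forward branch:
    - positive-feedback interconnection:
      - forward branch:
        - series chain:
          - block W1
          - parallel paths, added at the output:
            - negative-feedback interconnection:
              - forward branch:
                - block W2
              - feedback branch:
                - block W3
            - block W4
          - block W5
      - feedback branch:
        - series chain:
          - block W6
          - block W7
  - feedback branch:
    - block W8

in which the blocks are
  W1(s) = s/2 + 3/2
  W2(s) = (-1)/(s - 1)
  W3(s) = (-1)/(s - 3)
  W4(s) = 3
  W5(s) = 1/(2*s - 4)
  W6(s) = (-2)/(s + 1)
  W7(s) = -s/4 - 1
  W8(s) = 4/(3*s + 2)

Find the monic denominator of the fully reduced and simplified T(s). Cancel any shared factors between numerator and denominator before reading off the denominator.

Answer: s^5 - 158*s^4/15 + 176*s^3/15 + 649*s^2/15 - 734*s/15 - 848/15

Working:
Step 1. close the feedback loop around W2, W3, giving (3 - s)/(s^2 - 4*s + 4)
Step 2. parallel reduction of [W2/(1+W2*W3)], W4, giving (3*s^2 - 13*s + 15)/(s^2 - 4*s + 4)
Step 3. reduce the series chain W1, ([W2/(1+W2*W3)]+W4), W5, giving (3*s^3 - 4*s^2 - 24*s + 45)/(4*s^3 - 24*s^2 + 48*s - 32)
Step 4. combine W6, W7 in series, giving (s + 4)/(2*s + 2)
Step 5. apply the feedback formula to (W1*([W2/(1+W2*W3)]+W4)*W5), (W6*W7), giving (6*s^4 - 2*s^3 - 56*s^2 + 42*s + 90)/(5*s^4 - 48*s^3 + 88*s^2 + 83*s - 244)
Step 6. reduce the feedback loop with forward [(W1*([W2/(1+W2*W3)]+W4)*W5)/(1-(W1*([W2/(1+W2*W3)]+W4)*W5)*(W6*W7))] and return W8, giving (18*s^5 + 6*s^4 - 172*s^3 + 14*s^2 + 354*s + 180)/(15*s^5 - 158*s^4 + 176*s^3 + 649*s^2 - 734*s - 848)
T(s) is the step-6 result (common factors already cancelled). Leading coefficient of the denominator: 15. Divide through by 15 for the monic polynomial.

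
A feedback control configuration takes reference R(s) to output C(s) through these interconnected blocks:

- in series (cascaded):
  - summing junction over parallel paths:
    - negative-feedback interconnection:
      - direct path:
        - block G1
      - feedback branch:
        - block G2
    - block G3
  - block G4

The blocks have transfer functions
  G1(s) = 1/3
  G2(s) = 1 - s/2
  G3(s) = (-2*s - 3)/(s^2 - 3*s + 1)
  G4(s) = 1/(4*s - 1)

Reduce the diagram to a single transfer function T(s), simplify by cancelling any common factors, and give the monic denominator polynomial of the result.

Step 1 - apply the feedback formula to G1, G2: (-2)/(s - 8)
Step 2 - sum the parallel branches [G1/(1+G1*G2)], G3: (-4*s^2 + 19*s + 22)/(s^3 - 11*s^2 + 25*s - 8)
Step 3 - multiply ([G1/(1+G1*G2)]+G3), G4 (series): (-4*s^2 + 19*s + 22)/(4*s^4 - 45*s^3 + 111*s^2 - 57*s + 8)
That last expression is T(s), already simplified. Scaling its denominator by 1/4 (the reciprocal of the leading coefficient) yields the monic denominator.

Therefore the answer is s^4 - 45*s^3/4 + 111*s^2/4 - 57*s/4 + 2.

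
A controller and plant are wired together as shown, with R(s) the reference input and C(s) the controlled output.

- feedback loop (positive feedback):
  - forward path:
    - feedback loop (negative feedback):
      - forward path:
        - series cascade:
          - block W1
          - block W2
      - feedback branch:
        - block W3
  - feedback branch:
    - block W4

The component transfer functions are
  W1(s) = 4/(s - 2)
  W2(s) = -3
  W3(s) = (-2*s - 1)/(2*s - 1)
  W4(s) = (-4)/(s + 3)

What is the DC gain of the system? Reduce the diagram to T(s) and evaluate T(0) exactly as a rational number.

First reduce the diagram to T(s).

1. series reduction of W1, W2; result (-12)/(s - 2)
2. close the feedback loop around (W1*W2), W3; result (12 - 24*s)/(2*s^2 + 19*s + 14)
3. close the feedback loop around [(W1*W2)/(1+(W1*W2)*W3)], W4; result (-24*s^2 - 60*s + 36)/(2*s^3 + 25*s^2 - 25*s + 90)
Step 3 gives the overall T(s). Then T(0) = 36/90 = 2/5.

Answer: 2/5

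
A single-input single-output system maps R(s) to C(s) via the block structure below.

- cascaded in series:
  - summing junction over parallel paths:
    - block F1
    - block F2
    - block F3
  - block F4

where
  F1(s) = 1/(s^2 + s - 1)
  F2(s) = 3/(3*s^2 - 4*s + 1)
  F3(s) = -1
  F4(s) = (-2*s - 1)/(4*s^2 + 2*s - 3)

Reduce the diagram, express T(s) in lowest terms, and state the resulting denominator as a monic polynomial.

First reduce the diagram to T(s).

Step 1: sum the parallel branches F1, F2, F3: (-3*s^4 + s^3 + 12*s^2 - 6*s - 1)/(3*s^4 - s^3 - 6*s^2 + 5*s - 1)
Step 2: combine (F1+F2+F3), F4 in series: (6*s^5 + s^4 - 25*s^3 + 8*s + 1)/(12*s^6 + 2*s^5 - 35*s^4 + 11*s^3 + 24*s^2 - 17*s + 3)
Step 2 gives the fully reduced T(s), with no common factor left to cancel. The denominator's leading coefficient is 12, so divide each of its coefficients by 12 to get the monic form.

Answer: s^6 + s^5/6 - 35*s^4/12 + 11*s^3/12 + 2*s^2 - 17*s/12 + 1/4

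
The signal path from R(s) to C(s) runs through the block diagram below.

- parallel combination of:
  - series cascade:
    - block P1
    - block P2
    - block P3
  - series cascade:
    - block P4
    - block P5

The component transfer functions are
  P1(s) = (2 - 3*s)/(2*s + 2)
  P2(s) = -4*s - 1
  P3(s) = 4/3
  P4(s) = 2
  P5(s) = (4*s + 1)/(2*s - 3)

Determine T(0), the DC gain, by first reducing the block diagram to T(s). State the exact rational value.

Reducing step by step:

(1) cascade P1, P2, P3 = (24*s^2 - 10*s - 4)/(3*s + 3)
(2) combine P4, P5 in series = (8*s + 2)/(2*s - 3)
(3) add (P1*P2*P3), (P4*P5) (parallel) = (48*s^3 - 68*s^2 + 52*s + 18)/(6*s^2 - 3*s - 9)
Evaluating the step-3 result (the overall T(s)) at s = 0 gives T(0) = 18/(-9) = -2.

Answer: -2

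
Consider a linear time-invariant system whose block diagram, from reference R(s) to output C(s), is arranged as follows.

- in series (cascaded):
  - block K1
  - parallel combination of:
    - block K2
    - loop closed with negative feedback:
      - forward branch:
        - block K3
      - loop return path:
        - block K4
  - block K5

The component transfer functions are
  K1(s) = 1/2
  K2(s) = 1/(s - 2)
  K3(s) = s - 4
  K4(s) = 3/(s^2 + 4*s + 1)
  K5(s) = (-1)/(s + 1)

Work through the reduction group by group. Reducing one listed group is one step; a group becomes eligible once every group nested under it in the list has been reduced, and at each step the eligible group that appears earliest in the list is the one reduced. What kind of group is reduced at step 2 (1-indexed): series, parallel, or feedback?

Answer: parallel

Working:
Step 1. reduce the feedback loop with forward K3 and return K4
Step 2. add K2, [K3/(1+K3*K4)] (parallel)
Step 3. cascade K1, (K2+[K3/(1+K3*K4)]), K5
So the answer for step 2 is parallel.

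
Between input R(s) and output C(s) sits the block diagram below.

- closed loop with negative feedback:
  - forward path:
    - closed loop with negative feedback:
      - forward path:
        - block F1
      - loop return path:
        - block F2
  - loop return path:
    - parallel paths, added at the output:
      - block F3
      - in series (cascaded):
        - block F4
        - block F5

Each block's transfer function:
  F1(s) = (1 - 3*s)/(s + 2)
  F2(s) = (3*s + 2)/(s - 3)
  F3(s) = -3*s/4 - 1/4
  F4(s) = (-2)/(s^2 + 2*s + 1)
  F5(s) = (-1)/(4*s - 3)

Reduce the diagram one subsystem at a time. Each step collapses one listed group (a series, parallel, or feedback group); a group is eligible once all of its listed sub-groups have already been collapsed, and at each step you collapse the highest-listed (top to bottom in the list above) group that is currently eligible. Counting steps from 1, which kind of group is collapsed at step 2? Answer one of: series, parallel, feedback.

[1] close the feedback loop around F1, F2
[2] reduce the series chain F4, F5
[3] add F3, (F4*F5) (parallel)
[4] apply the feedback formula to [F1/(1+F1*F2)], (F3+(F4*F5))
Step 2 collapses a series group.

Therefore the answer is series.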